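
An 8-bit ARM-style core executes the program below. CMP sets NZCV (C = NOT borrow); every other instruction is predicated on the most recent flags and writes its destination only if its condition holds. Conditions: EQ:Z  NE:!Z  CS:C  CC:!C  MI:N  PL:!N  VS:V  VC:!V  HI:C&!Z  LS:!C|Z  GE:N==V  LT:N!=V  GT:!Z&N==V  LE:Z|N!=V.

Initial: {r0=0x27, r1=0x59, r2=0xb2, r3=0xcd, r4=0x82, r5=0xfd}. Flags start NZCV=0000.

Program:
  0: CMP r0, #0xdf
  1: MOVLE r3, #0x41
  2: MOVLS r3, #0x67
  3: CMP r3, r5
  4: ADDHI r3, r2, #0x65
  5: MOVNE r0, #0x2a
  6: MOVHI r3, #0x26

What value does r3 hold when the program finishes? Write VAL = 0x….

VAL = 0x67

[0] flags=0000 → (cmp)
[1] flags=0000 LE?F → skip
[2] flags=0000 LS?T → r3=0x67
[3] flags=0000 → (cmp)
[4] flags=0000 HI?F → skip
[5] flags=0000 NE?T → r0=0x2a
[6] flags=0000 HI?F → skip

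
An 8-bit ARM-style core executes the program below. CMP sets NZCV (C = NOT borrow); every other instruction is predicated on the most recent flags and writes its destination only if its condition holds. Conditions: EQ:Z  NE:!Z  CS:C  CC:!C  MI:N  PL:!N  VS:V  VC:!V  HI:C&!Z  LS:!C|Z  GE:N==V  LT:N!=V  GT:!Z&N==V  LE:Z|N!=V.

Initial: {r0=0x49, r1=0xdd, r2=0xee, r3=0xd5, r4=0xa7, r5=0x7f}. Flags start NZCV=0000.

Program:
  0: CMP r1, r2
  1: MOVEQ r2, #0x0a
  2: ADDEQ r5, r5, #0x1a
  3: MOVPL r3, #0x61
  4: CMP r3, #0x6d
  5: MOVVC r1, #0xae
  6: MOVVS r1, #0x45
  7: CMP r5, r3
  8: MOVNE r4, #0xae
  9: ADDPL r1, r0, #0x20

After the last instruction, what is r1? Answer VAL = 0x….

VAL = 0x45

0: ✓ CMP  NZCV=1000
1: · MOVEQ
2: · ADDEQ
3: · MOVPL
4: ✓ CMP  NZCV=0011
5: · MOVVC
6: ✓ MOVVS  r1←0x45
7: ✓ CMP  NZCV=1001
8: ✓ MOVNE  r4←0xae
9: · ADDPL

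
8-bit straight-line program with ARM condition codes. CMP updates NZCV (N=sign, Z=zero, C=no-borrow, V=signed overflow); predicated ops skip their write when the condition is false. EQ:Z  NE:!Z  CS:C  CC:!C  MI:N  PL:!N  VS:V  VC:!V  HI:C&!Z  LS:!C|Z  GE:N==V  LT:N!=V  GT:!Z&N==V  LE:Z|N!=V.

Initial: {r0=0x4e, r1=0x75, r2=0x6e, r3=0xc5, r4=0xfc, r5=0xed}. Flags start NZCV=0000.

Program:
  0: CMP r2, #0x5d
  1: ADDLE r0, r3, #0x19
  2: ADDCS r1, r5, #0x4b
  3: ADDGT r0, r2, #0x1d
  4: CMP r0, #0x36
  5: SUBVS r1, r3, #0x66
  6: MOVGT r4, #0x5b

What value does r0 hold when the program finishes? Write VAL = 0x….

[0] flags=0010 → (cmp)
[1] flags=0010 LE?F → skip
[2] flags=0010 CS?T → r1=0x38
[3] flags=0010 GT?T → r0=0x8b
[4] flags=0011 → (cmp)
[5] flags=0011 VS?T → r1=0x5f
[6] flags=0011 GT?F → skip

VAL = 0x8b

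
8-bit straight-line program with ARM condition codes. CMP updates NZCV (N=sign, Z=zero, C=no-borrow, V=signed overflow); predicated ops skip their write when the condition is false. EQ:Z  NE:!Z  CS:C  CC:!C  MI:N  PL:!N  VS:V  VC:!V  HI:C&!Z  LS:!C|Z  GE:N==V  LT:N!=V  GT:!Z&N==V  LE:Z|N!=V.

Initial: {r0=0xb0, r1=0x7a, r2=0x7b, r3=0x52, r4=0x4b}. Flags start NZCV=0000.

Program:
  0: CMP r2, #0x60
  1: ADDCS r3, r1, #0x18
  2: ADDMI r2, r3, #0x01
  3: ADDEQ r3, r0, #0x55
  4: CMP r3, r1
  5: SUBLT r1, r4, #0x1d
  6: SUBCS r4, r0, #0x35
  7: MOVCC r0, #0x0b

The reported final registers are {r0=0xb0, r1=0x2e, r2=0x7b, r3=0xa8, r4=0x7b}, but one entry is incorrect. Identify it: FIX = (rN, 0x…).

0: ✓ CMP  NZCV=0010
1: ✓ ADDCS  r3←0x92
2: · ADDMI
3: · ADDEQ
4: ✓ CMP  NZCV=0011
5: ✓ SUBLT  r1←0x2e
6: ✓ SUBCS  r4←0x7b
7: · MOVCC

FIX = (r3, 0x92)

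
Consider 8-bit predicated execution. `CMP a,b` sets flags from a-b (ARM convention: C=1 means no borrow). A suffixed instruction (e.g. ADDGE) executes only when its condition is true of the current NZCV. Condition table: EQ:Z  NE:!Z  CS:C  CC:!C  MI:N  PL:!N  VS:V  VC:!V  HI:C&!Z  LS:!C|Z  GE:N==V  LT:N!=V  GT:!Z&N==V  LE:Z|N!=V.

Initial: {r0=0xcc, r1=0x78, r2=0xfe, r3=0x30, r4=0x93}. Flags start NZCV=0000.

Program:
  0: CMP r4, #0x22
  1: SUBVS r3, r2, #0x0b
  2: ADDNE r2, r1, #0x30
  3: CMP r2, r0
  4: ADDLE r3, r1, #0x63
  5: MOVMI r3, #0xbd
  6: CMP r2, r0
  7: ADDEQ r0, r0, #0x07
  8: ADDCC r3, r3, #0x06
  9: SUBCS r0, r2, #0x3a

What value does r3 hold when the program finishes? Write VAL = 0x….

VAL = 0xc3

0: ✓ CMP  NZCV=0011
1: ✓ SUBVS  r3←0xf3
2: ✓ ADDNE  r2←0xa8
3: ✓ CMP  NZCV=1000
4: ✓ ADDLE  r3←0xdb
5: ✓ MOVMI  r3←0xbd
6: ✓ CMP  NZCV=1000
7: · ADDEQ
8: ✓ ADDCC  r3←0xc3
9: · SUBCS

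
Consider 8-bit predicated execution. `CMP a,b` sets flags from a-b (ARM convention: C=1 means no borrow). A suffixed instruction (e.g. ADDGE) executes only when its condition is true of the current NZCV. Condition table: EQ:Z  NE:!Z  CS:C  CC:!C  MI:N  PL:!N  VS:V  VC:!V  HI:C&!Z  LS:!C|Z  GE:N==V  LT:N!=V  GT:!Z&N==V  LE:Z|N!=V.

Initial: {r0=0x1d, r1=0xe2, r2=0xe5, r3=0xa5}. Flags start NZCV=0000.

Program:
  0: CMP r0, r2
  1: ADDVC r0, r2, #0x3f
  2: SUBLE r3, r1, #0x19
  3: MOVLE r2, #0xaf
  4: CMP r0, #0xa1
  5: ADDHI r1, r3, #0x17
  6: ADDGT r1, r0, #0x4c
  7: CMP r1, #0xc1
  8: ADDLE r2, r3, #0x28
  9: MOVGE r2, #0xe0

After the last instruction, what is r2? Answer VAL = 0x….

[0] flags=0000 → (cmp)
[1] flags=0000 VC?T → r0=0x24
[2] flags=0000 LE?F → skip
[3] flags=0000 LE?F → skip
[4] flags=1001 → (cmp)
[5] flags=1001 HI?F → skip
[6] flags=1001 GT?T → r1=0x70
[7] flags=1001 → (cmp)
[8] flags=1001 LE?F → skip
[9] flags=1001 GE?T → r2=0xe0

VAL = 0xe0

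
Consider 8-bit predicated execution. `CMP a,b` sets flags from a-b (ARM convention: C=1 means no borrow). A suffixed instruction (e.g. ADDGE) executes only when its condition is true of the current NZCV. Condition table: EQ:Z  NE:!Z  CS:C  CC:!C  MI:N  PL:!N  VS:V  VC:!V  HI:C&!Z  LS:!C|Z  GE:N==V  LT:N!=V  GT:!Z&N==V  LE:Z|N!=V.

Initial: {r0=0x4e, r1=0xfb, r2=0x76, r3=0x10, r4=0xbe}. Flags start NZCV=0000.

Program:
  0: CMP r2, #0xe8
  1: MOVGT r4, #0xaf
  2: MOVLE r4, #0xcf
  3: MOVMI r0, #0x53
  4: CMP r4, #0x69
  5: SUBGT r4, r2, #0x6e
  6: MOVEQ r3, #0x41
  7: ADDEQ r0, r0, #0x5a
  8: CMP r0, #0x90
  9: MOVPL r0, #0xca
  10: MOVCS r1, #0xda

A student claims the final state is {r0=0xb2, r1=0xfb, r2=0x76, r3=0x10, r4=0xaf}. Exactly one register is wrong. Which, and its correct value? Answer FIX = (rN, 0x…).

FIX = (r0, 0x53)

0: ✓ CMP  NZCV=1001
1: ✓ MOVGT  r4←0xaf
2: · MOVLE
3: ✓ MOVMI  r0←0x53
4: ✓ CMP  NZCV=0011
5: · SUBGT
6: · MOVEQ
7: · ADDEQ
8: ✓ CMP  NZCV=1001
9: · MOVPL
10: · MOVCS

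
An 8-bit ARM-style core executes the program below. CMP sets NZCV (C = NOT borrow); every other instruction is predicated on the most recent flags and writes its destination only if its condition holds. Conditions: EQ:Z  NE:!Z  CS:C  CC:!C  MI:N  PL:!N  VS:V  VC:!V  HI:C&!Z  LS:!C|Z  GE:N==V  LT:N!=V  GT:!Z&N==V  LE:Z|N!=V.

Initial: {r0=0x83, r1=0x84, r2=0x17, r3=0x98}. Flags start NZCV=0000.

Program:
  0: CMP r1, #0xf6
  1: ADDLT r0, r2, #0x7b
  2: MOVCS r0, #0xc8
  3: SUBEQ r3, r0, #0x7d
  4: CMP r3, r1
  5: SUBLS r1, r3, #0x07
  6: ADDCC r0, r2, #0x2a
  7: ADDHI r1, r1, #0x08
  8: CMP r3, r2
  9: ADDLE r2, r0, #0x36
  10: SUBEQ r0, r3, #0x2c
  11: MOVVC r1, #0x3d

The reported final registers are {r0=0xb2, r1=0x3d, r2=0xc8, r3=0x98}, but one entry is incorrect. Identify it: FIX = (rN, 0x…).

FIX = (r0, 0x92)

0: ✓ CMP  NZCV=1000
1: ✓ ADDLT  r0←0x92
2: · MOVCS
3: · SUBEQ
4: ✓ CMP  NZCV=0010
5: · SUBLS
6: · ADDCC
7: ✓ ADDHI  r1←0x8c
8: ✓ CMP  NZCV=1010
9: ✓ ADDLE  r2←0xc8
10: · SUBEQ
11: ✓ MOVVC  r1←0x3d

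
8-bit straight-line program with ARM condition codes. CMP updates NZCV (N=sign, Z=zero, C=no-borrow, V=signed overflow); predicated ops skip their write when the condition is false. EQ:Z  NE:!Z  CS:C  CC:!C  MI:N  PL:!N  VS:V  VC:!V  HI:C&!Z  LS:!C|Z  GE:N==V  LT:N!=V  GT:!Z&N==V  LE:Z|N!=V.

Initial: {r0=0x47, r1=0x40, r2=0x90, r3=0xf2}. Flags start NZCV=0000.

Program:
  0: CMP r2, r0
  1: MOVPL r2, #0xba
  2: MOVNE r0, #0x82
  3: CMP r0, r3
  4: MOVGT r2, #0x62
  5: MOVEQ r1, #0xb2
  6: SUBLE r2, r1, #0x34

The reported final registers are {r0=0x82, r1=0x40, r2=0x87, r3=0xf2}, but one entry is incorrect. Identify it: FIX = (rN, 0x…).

FIX = (r2, 0x0c)

0: ✓ CMP  NZCV=0011
1: ✓ MOVPL  r2←0xba
2: ✓ MOVNE  r0←0x82
3: ✓ CMP  NZCV=1000
4: · MOVGT
5: · MOVEQ
6: ✓ SUBLE  r2←0x0c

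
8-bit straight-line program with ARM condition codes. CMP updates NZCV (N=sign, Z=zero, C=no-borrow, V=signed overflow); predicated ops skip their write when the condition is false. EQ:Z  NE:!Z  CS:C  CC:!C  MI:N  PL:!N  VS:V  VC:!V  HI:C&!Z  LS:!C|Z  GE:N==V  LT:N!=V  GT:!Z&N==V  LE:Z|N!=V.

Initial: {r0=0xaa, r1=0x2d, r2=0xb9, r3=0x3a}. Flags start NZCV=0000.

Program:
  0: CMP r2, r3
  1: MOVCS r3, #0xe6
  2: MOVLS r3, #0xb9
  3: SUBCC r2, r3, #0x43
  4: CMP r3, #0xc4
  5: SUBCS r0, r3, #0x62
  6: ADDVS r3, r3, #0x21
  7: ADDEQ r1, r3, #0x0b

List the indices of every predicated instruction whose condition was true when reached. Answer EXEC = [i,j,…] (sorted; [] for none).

0: ✓ CMP  NZCV=0011
1: ✓ MOVCS  r3←0xe6
2: · MOVLS
3: · SUBCC
4: ✓ CMP  NZCV=0010
5: ✓ SUBCS  r0←0x84
6: · ADDVS
7: · ADDEQ

EXEC = [1,5]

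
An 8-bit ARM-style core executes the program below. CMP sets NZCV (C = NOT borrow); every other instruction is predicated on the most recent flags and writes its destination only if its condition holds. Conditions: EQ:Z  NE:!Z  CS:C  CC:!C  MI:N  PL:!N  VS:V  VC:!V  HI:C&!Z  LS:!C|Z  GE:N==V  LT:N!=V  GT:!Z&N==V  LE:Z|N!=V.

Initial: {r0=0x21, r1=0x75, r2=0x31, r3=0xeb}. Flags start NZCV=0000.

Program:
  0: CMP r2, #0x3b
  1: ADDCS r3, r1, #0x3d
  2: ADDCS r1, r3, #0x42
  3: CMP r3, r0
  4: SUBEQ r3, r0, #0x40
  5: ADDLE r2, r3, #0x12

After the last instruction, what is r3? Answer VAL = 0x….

VAL = 0xeb

[0] flags=1000 → (cmp)
[1] flags=1000 CS?F → skip
[2] flags=1000 CS?F → skip
[3] flags=1010 → (cmp)
[4] flags=1010 EQ?F → skip
[5] flags=1010 LE?T → r2=0xfd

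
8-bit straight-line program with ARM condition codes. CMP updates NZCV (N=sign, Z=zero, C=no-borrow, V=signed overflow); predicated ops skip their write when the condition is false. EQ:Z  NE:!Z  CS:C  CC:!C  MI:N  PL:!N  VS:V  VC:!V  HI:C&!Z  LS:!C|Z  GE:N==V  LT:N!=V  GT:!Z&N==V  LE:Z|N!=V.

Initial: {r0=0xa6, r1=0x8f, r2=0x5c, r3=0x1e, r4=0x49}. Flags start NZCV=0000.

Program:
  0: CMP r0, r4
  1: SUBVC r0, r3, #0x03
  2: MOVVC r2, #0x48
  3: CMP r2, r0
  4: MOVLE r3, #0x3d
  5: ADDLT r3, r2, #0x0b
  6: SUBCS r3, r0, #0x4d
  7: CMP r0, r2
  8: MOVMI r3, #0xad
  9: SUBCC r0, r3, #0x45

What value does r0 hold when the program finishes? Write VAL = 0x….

VAL = 0xa6

0: ✓ CMP  NZCV=0011
1: · SUBVC
2: · MOVVC
3: ✓ CMP  NZCV=1001
4: · MOVLE
5: · ADDLT
6: · SUBCS
7: ✓ CMP  NZCV=0011
8: · MOVMI
9: · SUBCC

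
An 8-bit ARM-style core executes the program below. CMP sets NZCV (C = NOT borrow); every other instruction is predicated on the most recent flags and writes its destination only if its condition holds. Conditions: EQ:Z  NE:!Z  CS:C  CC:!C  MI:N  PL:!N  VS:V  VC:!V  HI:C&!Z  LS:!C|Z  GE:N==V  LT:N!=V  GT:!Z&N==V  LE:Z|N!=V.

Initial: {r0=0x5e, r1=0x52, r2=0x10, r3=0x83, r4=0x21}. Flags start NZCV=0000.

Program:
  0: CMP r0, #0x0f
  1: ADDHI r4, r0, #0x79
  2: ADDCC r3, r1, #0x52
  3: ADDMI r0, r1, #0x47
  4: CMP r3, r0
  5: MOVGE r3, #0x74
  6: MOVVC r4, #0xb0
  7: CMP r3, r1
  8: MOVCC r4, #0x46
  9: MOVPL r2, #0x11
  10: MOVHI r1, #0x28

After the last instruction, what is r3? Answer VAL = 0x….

0: ✓ CMP  NZCV=0010
1: ✓ ADDHI  r4←0xd7
2: · ADDCC
3: · ADDMI
4: ✓ CMP  NZCV=0011
5: · MOVGE
6: · MOVVC
7: ✓ CMP  NZCV=0011
8: · MOVCC
9: ✓ MOVPL  r2←0x11
10: ✓ MOVHI  r1←0x28

VAL = 0x83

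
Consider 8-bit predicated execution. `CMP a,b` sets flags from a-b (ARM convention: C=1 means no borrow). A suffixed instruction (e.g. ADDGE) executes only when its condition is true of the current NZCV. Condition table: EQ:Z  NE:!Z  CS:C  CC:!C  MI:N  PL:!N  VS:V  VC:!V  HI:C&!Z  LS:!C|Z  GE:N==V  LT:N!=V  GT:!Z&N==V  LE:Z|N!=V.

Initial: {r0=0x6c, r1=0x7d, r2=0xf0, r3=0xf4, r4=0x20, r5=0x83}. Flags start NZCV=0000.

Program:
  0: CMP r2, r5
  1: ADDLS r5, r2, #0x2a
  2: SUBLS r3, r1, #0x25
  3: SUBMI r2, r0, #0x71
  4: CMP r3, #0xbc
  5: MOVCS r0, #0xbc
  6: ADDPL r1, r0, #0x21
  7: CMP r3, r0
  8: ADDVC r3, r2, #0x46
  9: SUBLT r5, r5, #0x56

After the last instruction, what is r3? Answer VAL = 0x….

0: ✓ CMP  NZCV=0010
1: · ADDLS
2: · SUBLS
3: · SUBMI
4: ✓ CMP  NZCV=0010
5: ✓ MOVCS  r0←0xbc
6: ✓ ADDPL  r1←0xdd
7: ✓ CMP  NZCV=0010
8: ✓ ADDVC  r3←0x36
9: · SUBLT

VAL = 0x36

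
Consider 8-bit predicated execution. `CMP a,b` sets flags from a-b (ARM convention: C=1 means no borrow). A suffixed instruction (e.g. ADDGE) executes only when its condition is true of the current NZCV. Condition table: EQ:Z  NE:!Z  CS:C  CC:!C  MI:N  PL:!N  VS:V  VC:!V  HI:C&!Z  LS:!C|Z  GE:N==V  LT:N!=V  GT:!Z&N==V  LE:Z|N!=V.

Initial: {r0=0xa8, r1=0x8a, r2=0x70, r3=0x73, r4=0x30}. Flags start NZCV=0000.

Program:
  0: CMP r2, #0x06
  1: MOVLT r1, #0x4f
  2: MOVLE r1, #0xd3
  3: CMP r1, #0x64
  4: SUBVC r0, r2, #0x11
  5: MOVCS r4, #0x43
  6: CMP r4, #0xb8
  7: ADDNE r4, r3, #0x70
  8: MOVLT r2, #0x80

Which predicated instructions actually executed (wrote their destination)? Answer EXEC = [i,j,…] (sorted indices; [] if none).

0: ✓ CMP  NZCV=0010
1: · MOVLT
2: · MOVLE
3: ✓ CMP  NZCV=0011
4: · SUBVC
5: ✓ MOVCS  r4←0x43
6: ✓ CMP  NZCV=1001
7: ✓ ADDNE  r4←0xe3
8: · MOVLT

EXEC = [5,7]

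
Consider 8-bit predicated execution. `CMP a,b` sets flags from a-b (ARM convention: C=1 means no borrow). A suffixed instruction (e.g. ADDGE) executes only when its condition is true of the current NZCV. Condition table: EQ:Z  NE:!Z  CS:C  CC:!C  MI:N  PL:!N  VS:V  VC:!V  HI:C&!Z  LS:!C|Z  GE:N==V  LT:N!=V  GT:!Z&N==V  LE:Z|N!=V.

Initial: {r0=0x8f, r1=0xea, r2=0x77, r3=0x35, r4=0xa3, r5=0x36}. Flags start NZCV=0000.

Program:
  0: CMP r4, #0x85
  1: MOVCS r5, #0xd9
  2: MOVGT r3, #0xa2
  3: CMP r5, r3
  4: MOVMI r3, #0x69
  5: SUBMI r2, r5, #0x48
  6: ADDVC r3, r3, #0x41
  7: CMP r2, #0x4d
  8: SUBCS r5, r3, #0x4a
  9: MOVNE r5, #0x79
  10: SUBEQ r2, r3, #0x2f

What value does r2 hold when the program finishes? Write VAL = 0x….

VAL = 0x77

[0] flags=0010 → (cmp)
[1] flags=0010 CS?T → r5=0xd9
[2] flags=0010 GT?T → r3=0xa2
[3] flags=0010 → (cmp)
[4] flags=0010 MI?F → skip
[5] flags=0010 MI?F → skip
[6] flags=0010 VC?T → r3=0xe3
[7] flags=0010 → (cmp)
[8] flags=0010 CS?T → r5=0x99
[9] flags=0010 NE?T → r5=0x79
[10] flags=0010 EQ?F → skip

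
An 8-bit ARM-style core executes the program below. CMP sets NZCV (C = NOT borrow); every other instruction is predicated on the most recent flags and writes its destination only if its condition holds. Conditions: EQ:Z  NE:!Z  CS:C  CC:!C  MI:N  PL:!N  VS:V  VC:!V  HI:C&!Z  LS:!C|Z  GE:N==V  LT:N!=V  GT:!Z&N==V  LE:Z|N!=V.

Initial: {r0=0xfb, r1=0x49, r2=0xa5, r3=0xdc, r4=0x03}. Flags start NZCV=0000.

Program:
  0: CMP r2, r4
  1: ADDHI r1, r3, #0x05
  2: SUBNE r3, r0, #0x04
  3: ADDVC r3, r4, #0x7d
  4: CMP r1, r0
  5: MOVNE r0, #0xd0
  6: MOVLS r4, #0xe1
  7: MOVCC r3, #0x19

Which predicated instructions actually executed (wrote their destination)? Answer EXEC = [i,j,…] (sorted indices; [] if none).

[0] flags=1010 → (cmp)
[1] flags=1010 HI?T → r1=0xe1
[2] flags=1010 NE?T → r3=0xf7
[3] flags=1010 VC?T → r3=0x80
[4] flags=1000 → (cmp)
[5] flags=1000 NE?T → r0=0xd0
[6] flags=1000 LS?T → r4=0xe1
[7] flags=1000 CC?T → r3=0x19

EXEC = [1,2,3,5,6,7]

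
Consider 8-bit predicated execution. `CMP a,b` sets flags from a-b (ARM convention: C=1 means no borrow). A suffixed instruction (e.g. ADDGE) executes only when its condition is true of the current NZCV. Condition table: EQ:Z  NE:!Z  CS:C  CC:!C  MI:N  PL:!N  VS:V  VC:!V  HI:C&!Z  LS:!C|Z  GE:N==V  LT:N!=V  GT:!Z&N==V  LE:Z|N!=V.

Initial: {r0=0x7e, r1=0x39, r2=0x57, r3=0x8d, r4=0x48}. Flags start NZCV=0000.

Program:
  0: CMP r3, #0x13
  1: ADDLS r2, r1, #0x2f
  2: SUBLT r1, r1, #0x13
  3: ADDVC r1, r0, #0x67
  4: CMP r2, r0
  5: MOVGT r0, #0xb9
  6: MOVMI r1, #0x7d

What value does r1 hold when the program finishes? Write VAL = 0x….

[0] flags=0011 → (cmp)
[1] flags=0011 LS?F → skip
[2] flags=0011 LT?T → r1=0x26
[3] flags=0011 VC?F → skip
[4] flags=1000 → (cmp)
[5] flags=1000 GT?F → skip
[6] flags=1000 MI?T → r1=0x7d

VAL = 0x7d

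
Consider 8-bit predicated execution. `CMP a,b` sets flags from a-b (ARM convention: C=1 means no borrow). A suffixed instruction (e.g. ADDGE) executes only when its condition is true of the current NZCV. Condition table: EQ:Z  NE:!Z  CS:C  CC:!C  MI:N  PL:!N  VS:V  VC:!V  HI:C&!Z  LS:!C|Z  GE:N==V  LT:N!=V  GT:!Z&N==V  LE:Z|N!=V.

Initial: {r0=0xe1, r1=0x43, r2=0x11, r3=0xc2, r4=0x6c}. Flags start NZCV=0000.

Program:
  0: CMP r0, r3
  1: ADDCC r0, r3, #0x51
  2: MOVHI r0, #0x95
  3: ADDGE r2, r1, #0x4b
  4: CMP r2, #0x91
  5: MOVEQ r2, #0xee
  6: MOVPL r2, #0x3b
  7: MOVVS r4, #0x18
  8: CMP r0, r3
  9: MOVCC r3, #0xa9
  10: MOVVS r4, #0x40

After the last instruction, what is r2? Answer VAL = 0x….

VAL = 0x8e

0: ✓ CMP  NZCV=0010
1: · ADDCC
2: ✓ MOVHI  r0←0x95
3: ✓ ADDGE  r2←0x8e
4: ✓ CMP  NZCV=1000
5: · MOVEQ
6: · MOVPL
7: · MOVVS
8: ✓ CMP  NZCV=1000
9: ✓ MOVCC  r3←0xa9
10: · MOVVS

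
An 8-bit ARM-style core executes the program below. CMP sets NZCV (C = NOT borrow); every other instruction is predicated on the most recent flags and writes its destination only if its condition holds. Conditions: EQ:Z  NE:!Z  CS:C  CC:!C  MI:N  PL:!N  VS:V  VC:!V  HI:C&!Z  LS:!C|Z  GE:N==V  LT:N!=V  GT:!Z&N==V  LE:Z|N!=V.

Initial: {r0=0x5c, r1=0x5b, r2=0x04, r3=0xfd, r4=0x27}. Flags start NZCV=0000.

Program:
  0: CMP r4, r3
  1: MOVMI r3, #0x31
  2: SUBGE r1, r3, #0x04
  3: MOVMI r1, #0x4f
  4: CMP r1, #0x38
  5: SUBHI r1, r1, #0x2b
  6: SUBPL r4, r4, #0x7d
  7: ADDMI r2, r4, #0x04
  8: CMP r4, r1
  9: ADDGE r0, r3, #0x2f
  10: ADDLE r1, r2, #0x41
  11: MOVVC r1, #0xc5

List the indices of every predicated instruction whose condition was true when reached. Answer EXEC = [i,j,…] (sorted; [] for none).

[0] flags=0000 → (cmp)
[1] flags=0000 MI?F → skip
[2] flags=0000 GE?T → r1=0xf9
[3] flags=0000 MI?F → skip
[4] flags=1010 → (cmp)
[5] flags=1010 HI?T → r1=0xce
[6] flags=1010 PL?F → skip
[7] flags=1010 MI?T → r2=0x2b
[8] flags=0000 → (cmp)
[9] flags=0000 GE?T → r0=0x2c
[10] flags=0000 LE?F → skip
[11] flags=0000 VC?T → r1=0xc5

EXEC = [2,5,7,9,11]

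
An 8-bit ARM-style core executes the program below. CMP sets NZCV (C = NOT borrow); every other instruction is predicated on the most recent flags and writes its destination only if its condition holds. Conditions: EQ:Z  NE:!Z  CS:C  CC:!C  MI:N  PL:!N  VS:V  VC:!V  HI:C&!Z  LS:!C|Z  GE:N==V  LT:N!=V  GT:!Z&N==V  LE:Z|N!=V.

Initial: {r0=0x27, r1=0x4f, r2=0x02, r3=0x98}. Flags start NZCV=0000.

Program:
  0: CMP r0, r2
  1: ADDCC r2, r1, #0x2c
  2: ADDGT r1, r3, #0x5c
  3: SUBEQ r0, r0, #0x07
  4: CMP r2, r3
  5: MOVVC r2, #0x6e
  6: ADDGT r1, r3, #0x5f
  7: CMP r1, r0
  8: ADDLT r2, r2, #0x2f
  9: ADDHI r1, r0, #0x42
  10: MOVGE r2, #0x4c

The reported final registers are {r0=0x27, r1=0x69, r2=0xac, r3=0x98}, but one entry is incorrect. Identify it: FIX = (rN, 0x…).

0: ✓ CMP  NZCV=0010
1: · ADDCC
2: ✓ ADDGT  r1←0xf4
3: · SUBEQ
4: ✓ CMP  NZCV=0000
5: ✓ MOVVC  r2←0x6e
6: ✓ ADDGT  r1←0xf7
7: ✓ CMP  NZCV=1010
8: ✓ ADDLT  r2←0x9d
9: ✓ ADDHI  r1←0x69
10: · MOVGE

FIX = (r2, 0x9d)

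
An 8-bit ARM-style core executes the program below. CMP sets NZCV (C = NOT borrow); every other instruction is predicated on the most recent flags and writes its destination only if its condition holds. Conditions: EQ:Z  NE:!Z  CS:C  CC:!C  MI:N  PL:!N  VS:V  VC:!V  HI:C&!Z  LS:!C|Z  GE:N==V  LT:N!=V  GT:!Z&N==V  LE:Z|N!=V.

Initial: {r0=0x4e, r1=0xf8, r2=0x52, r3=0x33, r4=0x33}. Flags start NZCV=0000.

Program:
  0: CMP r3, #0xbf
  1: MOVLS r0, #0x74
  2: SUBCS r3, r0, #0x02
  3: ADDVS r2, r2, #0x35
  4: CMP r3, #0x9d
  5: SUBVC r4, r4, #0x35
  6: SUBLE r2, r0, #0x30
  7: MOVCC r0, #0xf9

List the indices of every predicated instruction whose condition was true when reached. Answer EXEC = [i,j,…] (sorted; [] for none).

[0] flags=0000 → (cmp)
[1] flags=0000 LS?T → r0=0x74
[2] flags=0000 CS?F → skip
[3] flags=0000 VS?F → skip
[4] flags=1001 → (cmp)
[5] flags=1001 VC?F → skip
[6] flags=1001 LE?F → skip
[7] flags=1001 CC?T → r0=0xf9

EXEC = [1,7]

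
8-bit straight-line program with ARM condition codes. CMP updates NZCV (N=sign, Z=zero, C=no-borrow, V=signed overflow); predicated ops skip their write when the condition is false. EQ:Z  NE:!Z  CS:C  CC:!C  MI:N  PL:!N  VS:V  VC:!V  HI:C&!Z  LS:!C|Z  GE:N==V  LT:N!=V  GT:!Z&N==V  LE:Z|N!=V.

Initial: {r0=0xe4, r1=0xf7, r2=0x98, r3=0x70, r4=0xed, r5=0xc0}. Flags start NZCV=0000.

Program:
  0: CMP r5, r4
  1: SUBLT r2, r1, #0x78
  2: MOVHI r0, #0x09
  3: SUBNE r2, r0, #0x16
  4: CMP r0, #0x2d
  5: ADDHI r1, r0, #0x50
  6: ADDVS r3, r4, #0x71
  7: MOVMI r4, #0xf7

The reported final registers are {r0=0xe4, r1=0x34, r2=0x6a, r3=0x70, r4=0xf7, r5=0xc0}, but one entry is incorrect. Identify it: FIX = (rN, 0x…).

[0] flags=1000 → (cmp)
[1] flags=1000 LT?T → r2=0x7f
[2] flags=1000 HI?F → skip
[3] flags=1000 NE?T → r2=0xce
[4] flags=1010 → (cmp)
[5] flags=1010 HI?T → r1=0x34
[6] flags=1010 VS?F → skip
[7] flags=1010 MI?T → r4=0xf7

FIX = (r2, 0xce)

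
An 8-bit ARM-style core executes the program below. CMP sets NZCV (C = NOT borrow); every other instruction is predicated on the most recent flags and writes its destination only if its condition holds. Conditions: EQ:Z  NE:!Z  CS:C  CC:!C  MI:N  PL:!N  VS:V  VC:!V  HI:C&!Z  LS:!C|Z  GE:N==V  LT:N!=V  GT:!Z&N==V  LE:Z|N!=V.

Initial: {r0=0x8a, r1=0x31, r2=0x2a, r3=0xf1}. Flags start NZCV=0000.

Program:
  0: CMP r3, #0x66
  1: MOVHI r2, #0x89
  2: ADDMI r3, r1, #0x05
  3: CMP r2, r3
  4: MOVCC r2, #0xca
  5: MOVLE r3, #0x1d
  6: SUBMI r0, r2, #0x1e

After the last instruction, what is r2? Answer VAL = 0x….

VAL = 0x89

0: ✓ CMP  NZCV=1010
1: ✓ MOVHI  r2←0x89
2: ✓ ADDMI  r3←0x36
3: ✓ CMP  NZCV=0011
4: · MOVCC
5: ✓ MOVLE  r3←0x1d
6: · SUBMI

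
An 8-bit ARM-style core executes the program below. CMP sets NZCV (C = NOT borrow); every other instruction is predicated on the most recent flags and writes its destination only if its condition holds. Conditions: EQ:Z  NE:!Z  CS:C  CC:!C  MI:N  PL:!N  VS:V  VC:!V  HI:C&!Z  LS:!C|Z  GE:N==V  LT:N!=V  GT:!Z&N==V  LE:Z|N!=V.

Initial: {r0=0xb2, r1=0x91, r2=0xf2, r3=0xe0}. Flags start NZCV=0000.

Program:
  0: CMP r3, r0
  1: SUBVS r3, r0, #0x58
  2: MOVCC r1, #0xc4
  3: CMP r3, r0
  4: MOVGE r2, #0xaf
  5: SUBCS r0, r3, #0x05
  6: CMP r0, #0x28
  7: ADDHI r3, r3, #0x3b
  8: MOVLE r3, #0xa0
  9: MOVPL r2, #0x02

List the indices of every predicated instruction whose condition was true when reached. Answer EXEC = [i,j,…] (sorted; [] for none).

[0] flags=0010 → (cmp)
[1] flags=0010 VS?F → skip
[2] flags=0010 CC?F → skip
[3] flags=0010 → (cmp)
[4] flags=0010 GE?T → r2=0xaf
[5] flags=0010 CS?T → r0=0xdb
[6] flags=1010 → (cmp)
[7] flags=1010 HI?T → r3=0x1b
[8] flags=1010 LE?T → r3=0xa0
[9] flags=1010 PL?F → skip

EXEC = [4,5,7,8]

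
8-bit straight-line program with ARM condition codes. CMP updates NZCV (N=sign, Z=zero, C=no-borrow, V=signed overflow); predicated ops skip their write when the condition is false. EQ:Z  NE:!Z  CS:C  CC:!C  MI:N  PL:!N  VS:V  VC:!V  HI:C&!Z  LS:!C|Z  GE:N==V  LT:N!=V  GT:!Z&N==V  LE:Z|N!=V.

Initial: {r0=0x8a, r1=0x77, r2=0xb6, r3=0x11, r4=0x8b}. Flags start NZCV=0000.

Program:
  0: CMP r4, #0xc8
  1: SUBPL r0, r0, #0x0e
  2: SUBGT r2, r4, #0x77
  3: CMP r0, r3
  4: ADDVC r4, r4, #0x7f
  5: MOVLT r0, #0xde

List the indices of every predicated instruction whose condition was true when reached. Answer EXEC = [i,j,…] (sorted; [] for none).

0: ✓ CMP  NZCV=1000
1: · SUBPL
2: · SUBGT
3: ✓ CMP  NZCV=0011
4: · ADDVC
5: ✓ MOVLT  r0←0xde

EXEC = [5]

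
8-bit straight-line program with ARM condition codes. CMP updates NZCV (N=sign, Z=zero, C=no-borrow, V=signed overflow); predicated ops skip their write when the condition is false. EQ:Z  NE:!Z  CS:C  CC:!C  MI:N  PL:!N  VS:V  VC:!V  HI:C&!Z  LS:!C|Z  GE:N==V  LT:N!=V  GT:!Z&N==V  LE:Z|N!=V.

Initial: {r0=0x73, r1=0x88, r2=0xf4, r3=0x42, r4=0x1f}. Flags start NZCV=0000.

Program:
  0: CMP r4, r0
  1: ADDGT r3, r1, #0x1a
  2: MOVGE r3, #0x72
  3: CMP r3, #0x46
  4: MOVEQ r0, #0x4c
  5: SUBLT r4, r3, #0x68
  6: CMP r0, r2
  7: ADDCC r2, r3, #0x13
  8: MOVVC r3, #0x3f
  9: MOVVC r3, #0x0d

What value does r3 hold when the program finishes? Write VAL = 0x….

VAL = 0x0d

0: ✓ CMP  NZCV=1000
1: · ADDGT
2: · MOVGE
3: ✓ CMP  NZCV=1000
4: · MOVEQ
5: ✓ SUBLT  r4←0xda
6: ✓ CMP  NZCV=0000
7: ✓ ADDCC  r2←0x55
8: ✓ MOVVC  r3←0x3f
9: ✓ MOVVC  r3←0x0d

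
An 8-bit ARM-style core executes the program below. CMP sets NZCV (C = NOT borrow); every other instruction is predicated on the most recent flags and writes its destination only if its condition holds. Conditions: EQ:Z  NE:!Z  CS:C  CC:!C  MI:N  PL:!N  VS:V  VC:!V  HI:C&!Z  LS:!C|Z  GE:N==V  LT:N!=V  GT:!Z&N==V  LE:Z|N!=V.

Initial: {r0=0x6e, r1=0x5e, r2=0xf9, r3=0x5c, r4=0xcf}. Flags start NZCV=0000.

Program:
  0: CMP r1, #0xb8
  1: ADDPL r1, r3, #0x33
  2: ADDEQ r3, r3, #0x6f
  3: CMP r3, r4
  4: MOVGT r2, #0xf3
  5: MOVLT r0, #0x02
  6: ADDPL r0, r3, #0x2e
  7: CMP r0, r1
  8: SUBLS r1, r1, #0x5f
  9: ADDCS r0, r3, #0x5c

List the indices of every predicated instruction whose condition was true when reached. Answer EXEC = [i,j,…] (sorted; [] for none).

0: ✓ CMP  NZCV=1001
1: · ADDPL
2: · ADDEQ
3: ✓ CMP  NZCV=1001
4: ✓ MOVGT  r2←0xf3
5: · MOVLT
6: · ADDPL
7: ✓ CMP  NZCV=0010
8: · SUBLS
9: ✓ ADDCS  r0←0xb8

EXEC = [4,9]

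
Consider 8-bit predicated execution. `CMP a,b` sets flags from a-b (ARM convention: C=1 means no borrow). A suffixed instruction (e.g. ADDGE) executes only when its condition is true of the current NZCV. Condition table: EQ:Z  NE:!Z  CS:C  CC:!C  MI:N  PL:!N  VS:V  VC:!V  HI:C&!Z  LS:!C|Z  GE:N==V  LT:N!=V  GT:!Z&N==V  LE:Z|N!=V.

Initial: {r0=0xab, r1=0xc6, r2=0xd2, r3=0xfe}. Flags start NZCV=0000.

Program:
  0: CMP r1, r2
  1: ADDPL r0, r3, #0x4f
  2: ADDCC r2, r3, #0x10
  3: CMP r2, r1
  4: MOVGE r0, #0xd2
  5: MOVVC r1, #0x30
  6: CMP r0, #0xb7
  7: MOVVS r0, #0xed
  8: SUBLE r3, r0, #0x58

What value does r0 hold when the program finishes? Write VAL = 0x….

VAL = 0xd2

0: ✓ CMP  NZCV=1000
1: · ADDPL
2: ✓ ADDCC  r2←0x0e
3: ✓ CMP  NZCV=0000
4: ✓ MOVGE  r0←0xd2
5: ✓ MOVVC  r1←0x30
6: ✓ CMP  NZCV=0010
7: · MOVVS
8: · SUBLE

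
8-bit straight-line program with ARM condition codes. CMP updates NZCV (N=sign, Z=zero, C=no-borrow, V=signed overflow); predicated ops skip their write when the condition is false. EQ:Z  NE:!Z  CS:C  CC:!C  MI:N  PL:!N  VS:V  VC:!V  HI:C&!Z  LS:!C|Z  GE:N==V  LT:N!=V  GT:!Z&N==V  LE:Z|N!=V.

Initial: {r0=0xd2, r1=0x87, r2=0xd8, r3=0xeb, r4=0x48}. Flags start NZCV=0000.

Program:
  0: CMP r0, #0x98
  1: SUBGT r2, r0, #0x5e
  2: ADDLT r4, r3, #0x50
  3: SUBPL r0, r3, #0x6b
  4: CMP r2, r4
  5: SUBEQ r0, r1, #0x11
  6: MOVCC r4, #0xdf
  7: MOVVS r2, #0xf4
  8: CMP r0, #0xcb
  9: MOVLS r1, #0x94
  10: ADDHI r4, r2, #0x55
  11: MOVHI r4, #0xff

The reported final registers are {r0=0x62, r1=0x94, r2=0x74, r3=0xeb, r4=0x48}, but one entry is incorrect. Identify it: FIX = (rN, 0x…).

FIX = (r0, 0x80)

[0] flags=0010 → (cmp)
[1] flags=0010 GT?T → r2=0x74
[2] flags=0010 LT?F → skip
[3] flags=0010 PL?T → r0=0x80
[4] flags=0010 → (cmp)
[5] flags=0010 EQ?F → skip
[6] flags=0010 CC?F → skip
[7] flags=0010 VS?F → skip
[8] flags=1000 → (cmp)
[9] flags=1000 LS?T → r1=0x94
[10] flags=1000 HI?F → skip
[11] flags=1000 HI?F → skip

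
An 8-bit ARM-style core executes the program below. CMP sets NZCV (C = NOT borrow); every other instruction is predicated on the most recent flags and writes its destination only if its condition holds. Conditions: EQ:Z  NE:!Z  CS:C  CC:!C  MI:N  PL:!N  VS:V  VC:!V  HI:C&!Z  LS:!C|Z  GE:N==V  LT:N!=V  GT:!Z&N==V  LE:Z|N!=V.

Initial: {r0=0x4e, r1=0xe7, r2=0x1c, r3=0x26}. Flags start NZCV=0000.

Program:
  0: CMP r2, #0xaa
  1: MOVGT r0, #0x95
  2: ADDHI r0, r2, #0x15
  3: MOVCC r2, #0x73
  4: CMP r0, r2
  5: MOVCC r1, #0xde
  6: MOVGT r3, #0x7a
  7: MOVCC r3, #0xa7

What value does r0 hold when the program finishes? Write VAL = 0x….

0: ✓ CMP  NZCV=0000
1: ✓ MOVGT  r0←0x95
2: · ADDHI
3: ✓ MOVCC  r2←0x73
4: ✓ CMP  NZCV=0011
5: · MOVCC
6: · MOVGT
7: · MOVCC

VAL = 0x95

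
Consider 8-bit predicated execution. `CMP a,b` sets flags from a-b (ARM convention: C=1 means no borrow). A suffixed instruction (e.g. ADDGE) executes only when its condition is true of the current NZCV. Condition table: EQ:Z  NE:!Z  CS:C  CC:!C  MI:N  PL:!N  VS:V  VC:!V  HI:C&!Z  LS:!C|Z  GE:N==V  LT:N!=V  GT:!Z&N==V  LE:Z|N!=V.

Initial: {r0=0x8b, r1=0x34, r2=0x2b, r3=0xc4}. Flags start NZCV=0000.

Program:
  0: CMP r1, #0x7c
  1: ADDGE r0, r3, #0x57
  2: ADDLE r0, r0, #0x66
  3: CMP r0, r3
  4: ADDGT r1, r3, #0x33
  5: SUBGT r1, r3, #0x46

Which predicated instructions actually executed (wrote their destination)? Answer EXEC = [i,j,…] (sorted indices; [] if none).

[0] flags=1000 → (cmp)
[1] flags=1000 GE?F → skip
[2] flags=1000 LE?T → r0=0xf1
[3] flags=0010 → (cmp)
[4] flags=0010 GT?T → r1=0xf7
[5] flags=0010 GT?T → r1=0x7e

EXEC = [2,4,5]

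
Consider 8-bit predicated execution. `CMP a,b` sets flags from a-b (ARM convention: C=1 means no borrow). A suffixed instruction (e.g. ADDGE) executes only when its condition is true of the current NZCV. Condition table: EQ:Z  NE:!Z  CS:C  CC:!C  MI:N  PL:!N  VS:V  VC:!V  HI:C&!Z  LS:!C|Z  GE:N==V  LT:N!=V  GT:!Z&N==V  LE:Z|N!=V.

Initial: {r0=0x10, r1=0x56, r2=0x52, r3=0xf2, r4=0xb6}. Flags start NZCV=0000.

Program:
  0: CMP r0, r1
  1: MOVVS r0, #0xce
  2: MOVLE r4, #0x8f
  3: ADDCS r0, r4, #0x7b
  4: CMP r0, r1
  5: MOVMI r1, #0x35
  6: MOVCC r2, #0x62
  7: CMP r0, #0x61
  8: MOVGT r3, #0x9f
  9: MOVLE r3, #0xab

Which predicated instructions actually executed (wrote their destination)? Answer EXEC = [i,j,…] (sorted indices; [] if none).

EXEC = [2,5,6,9]

0: ✓ CMP  NZCV=1000
1: · MOVVS
2: ✓ MOVLE  r4←0x8f
3: · ADDCS
4: ✓ CMP  NZCV=1000
5: ✓ MOVMI  r1←0x35
6: ✓ MOVCC  r2←0x62
7: ✓ CMP  NZCV=1000
8: · MOVGT
9: ✓ MOVLE  r3←0xab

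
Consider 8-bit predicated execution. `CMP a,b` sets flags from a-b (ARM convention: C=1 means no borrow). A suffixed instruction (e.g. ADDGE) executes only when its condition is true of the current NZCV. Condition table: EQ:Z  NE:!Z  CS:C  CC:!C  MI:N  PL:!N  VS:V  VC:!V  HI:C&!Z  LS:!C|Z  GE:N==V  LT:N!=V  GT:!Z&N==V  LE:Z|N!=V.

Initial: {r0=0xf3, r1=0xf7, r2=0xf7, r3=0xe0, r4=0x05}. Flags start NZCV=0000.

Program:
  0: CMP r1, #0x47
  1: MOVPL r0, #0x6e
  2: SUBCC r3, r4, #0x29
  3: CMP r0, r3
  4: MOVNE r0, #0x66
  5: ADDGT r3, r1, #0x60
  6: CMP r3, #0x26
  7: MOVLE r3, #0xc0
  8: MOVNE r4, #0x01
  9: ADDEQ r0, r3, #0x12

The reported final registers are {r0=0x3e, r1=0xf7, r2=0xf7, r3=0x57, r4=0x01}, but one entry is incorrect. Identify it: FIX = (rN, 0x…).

[0] flags=1010 → (cmp)
[1] flags=1010 PL?F → skip
[2] flags=1010 CC?F → skip
[3] flags=0010 → (cmp)
[4] flags=0010 NE?T → r0=0x66
[5] flags=0010 GT?T → r3=0x57
[6] flags=0010 → (cmp)
[7] flags=0010 LE?F → skip
[8] flags=0010 NE?T → r4=0x01
[9] flags=0010 EQ?F → skip

FIX = (r0, 0x66)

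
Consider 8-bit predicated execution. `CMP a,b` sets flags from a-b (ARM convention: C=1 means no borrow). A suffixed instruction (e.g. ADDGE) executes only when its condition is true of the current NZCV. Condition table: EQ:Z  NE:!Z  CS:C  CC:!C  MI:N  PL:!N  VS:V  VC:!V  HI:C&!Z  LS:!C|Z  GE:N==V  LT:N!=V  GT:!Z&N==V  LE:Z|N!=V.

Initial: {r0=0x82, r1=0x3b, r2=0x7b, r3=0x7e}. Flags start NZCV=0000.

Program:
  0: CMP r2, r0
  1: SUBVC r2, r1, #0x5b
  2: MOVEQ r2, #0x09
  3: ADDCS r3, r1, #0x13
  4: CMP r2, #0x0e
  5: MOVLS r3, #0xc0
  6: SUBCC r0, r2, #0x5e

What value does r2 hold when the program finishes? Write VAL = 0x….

VAL = 0x7b

[0] flags=1001 → (cmp)
[1] flags=1001 VC?F → skip
[2] flags=1001 EQ?F → skip
[3] flags=1001 CS?F → skip
[4] flags=0010 → (cmp)
[5] flags=0010 LS?F → skip
[6] flags=0010 CC?F → skip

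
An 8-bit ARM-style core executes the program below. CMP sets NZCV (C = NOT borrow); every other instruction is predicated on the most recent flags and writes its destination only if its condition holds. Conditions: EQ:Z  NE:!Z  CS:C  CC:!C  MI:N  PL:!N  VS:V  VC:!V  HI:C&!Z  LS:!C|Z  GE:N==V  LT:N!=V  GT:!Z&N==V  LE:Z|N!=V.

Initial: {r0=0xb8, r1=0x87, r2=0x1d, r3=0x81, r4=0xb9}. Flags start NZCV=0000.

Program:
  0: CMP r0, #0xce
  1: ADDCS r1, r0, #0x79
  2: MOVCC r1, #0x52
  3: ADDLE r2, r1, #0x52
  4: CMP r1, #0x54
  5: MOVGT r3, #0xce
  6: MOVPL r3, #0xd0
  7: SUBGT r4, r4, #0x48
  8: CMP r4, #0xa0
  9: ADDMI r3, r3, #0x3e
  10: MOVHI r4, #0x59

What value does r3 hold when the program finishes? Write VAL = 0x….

VAL = 0x81

0: ✓ CMP  NZCV=1000
1: · ADDCS
2: ✓ MOVCC  r1←0x52
3: ✓ ADDLE  r2←0xa4
4: ✓ CMP  NZCV=1000
5: · MOVGT
6: · MOVPL
7: · SUBGT
8: ✓ CMP  NZCV=0010
9: · ADDMI
10: ✓ MOVHI  r4←0x59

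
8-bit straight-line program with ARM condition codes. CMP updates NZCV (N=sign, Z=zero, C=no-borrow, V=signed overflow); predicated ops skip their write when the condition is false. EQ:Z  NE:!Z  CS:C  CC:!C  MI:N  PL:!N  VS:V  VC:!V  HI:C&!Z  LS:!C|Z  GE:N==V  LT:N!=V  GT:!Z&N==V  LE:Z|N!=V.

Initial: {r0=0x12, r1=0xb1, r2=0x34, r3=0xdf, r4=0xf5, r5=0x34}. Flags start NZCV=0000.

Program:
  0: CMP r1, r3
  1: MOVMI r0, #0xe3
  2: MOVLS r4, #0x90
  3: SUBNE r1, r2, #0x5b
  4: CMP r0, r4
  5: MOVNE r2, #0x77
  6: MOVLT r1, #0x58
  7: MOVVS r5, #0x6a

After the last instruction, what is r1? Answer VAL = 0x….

VAL = 0xd9

0: ✓ CMP  NZCV=1000
1: ✓ MOVMI  r0←0xe3
2: ✓ MOVLS  r4←0x90
3: ✓ SUBNE  r1←0xd9
4: ✓ CMP  NZCV=0010
5: ✓ MOVNE  r2←0x77
6: · MOVLT
7: · MOVVS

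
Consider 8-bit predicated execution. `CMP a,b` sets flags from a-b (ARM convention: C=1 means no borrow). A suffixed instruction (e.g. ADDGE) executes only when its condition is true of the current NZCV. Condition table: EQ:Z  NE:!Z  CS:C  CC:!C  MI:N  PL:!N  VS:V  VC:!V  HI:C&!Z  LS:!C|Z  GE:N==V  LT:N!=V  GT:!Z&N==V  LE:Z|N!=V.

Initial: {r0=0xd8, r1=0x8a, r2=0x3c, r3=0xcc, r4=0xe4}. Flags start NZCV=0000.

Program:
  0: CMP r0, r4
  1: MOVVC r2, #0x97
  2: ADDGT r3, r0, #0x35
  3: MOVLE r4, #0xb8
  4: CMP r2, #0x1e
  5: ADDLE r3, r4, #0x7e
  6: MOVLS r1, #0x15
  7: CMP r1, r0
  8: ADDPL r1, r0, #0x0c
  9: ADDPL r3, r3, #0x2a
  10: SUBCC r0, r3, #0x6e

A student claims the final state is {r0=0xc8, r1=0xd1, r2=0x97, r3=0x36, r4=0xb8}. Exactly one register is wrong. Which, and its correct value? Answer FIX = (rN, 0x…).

FIX = (r1, 0x8a)

[0] flags=1000 → (cmp)
[1] flags=1000 VC?T → r2=0x97
[2] flags=1000 GT?F → skip
[3] flags=1000 LE?T → r4=0xb8
[4] flags=0011 → (cmp)
[5] flags=0011 LE?T → r3=0x36
[6] flags=0011 LS?F → skip
[7] flags=1000 → (cmp)
[8] flags=1000 PL?F → skip
[9] flags=1000 PL?F → skip
[10] flags=1000 CC?T → r0=0xc8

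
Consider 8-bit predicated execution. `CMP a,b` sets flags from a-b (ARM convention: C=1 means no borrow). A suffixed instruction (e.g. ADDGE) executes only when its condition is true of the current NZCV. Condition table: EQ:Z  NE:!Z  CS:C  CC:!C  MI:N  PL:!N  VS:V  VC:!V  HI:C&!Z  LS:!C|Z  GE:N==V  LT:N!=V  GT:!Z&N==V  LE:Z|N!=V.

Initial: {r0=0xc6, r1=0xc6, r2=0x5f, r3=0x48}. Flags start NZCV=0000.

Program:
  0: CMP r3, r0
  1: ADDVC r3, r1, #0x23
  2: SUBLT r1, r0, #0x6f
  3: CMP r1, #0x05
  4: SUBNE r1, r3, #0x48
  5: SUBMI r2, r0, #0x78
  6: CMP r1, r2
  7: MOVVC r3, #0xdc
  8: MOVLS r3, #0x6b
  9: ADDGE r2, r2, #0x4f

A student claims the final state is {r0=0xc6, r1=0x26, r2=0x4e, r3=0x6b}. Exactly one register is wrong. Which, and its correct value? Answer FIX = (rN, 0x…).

0: ✓ CMP  NZCV=1001
1: · ADDVC
2: · SUBLT
3: ✓ CMP  NZCV=1010
4: ✓ SUBNE  r1←0x00
5: ✓ SUBMI  r2←0x4e
6: ✓ CMP  NZCV=1000
7: ✓ MOVVC  r3←0xdc
8: ✓ MOVLS  r3←0x6b
9: · ADDGE

FIX = (r1, 0x00)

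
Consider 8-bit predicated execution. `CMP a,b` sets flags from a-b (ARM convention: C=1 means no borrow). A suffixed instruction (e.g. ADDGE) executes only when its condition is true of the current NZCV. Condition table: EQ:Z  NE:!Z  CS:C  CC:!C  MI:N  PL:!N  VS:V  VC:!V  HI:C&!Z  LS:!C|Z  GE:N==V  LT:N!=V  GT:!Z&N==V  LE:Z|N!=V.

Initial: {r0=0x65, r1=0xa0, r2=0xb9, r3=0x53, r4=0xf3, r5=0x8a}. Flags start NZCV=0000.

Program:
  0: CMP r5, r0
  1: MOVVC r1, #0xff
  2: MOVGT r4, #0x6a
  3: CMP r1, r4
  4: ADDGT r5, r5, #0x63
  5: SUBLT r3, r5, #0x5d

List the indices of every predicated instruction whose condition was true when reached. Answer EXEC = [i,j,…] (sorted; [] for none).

EXEC = [5]

0: ✓ CMP  NZCV=0011
1: · MOVVC
2: · MOVGT
3: ✓ CMP  NZCV=1000
4: · ADDGT
5: ✓ SUBLT  r3←0x2d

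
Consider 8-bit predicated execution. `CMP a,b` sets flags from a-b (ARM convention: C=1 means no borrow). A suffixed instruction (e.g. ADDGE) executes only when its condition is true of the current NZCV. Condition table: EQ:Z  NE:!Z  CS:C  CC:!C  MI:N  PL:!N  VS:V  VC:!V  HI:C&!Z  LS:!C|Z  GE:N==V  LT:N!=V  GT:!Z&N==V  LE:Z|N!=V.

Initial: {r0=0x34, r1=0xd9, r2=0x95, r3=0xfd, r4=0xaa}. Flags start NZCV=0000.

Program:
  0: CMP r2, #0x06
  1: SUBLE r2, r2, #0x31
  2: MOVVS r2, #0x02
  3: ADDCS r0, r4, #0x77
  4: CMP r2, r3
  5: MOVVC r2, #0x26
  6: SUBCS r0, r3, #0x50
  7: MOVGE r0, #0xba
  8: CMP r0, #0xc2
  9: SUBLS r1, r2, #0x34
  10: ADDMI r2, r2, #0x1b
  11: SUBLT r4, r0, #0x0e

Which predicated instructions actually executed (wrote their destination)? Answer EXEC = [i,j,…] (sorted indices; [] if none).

0: ✓ CMP  NZCV=1010
1: ✓ SUBLE  r2←0x64
2: · MOVVS
3: ✓ ADDCS  r0←0x21
4: ✓ CMP  NZCV=0000
5: ✓ MOVVC  r2←0x26
6: · SUBCS
7: ✓ MOVGE  r0←0xba
8: ✓ CMP  NZCV=1000
9: ✓ SUBLS  r1←0xf2
10: ✓ ADDMI  r2←0x41
11: ✓ SUBLT  r4←0xac

EXEC = [1,3,5,7,9,10,11]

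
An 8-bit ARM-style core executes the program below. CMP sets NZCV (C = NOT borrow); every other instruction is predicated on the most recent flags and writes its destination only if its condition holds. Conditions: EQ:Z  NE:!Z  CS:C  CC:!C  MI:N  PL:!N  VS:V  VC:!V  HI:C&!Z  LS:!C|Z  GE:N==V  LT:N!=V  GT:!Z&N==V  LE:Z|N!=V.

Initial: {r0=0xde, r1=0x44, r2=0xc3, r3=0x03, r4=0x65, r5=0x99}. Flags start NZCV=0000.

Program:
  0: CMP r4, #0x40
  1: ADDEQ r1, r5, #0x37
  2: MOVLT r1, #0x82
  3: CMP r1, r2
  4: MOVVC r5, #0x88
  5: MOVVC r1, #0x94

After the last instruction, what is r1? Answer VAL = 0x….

VAL = 0x44

0: ✓ CMP  NZCV=0010
1: · ADDEQ
2: · MOVLT
3: ✓ CMP  NZCV=1001
4: · MOVVC
5: · MOVVC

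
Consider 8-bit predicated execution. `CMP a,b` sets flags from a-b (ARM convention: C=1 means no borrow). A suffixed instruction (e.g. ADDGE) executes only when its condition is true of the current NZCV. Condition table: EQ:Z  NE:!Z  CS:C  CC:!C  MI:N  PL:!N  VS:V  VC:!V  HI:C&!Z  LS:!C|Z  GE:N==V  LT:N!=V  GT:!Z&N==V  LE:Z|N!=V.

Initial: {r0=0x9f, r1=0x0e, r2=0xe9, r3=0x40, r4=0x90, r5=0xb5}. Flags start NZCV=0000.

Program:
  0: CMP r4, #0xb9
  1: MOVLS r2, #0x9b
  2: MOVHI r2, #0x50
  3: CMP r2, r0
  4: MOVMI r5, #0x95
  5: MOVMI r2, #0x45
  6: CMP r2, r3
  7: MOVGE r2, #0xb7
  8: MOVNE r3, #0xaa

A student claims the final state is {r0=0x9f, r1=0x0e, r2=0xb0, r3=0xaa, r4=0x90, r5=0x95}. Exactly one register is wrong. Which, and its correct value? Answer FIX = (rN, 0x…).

0: ✓ CMP  NZCV=1000
1: ✓ MOVLS  r2←0x9b
2: · MOVHI
3: ✓ CMP  NZCV=1000
4: ✓ MOVMI  r5←0x95
5: ✓ MOVMI  r2←0x45
6: ✓ CMP  NZCV=0010
7: ✓ MOVGE  r2←0xb7
8: ✓ MOVNE  r3←0xaa

FIX = (r2, 0xb7)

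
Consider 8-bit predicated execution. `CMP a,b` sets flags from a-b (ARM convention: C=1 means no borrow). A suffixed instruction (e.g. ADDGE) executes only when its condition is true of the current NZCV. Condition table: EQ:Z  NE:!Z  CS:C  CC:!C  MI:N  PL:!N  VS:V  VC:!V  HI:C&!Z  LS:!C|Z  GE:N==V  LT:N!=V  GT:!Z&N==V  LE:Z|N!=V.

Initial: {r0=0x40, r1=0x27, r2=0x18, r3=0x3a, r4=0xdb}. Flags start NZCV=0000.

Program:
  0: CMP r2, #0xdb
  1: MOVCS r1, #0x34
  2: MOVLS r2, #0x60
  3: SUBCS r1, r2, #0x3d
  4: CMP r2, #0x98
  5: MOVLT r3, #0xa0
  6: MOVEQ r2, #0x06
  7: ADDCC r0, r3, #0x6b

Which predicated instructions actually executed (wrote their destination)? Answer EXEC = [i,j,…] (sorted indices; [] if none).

EXEC = [2,7]

[0] flags=0000 → (cmp)
[1] flags=0000 CS?F → skip
[2] flags=0000 LS?T → r2=0x60
[3] flags=0000 CS?F → skip
[4] flags=1001 → (cmp)
[5] flags=1001 LT?F → skip
[6] flags=1001 EQ?F → skip
[7] flags=1001 CC?T → r0=0xa5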